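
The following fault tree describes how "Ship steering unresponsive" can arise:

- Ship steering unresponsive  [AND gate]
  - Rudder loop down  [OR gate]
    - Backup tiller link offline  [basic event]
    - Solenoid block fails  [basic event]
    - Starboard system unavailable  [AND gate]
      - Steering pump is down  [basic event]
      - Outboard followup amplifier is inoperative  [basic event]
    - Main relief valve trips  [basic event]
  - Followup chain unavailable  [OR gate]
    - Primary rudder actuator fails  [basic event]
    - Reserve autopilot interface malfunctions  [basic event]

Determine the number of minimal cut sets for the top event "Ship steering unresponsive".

Starboard system unavailable [AND]: one cut set from each child combined → 1 × 1 = 1 cut set(s).
Rudder loop down [OR]: union of children's cut sets → 4 cut set(s).
Followup chain unavailable [OR]: union of children's cut sets → 2 cut set(s).
Ship steering unresponsive [AND]: one cut set from each child combined → 4 × 2 = 8 cut set(s).
Minimal cut sets: {Backup tiller link offline, Primary rudder actuator fails}; {Backup tiller link offline, Reserve autopilot interface malfunctions}; {Primary rudder actuator fails, Solenoid block fails}; {Reserve autopilot interface malfunctions, Solenoid block fails}; {Outboard followup amplifier is inoperative, Primary rudder actuator fails, Steering pump is down}; {Outboard followup amplifier is inoperative, Reserve autopilot interface malfunctions, Steering pump is down}; {Main relief valve trips, Primary rudder actuator fails}; {Main relief valve trips, Reserve autopilot interface malfunctions}.

8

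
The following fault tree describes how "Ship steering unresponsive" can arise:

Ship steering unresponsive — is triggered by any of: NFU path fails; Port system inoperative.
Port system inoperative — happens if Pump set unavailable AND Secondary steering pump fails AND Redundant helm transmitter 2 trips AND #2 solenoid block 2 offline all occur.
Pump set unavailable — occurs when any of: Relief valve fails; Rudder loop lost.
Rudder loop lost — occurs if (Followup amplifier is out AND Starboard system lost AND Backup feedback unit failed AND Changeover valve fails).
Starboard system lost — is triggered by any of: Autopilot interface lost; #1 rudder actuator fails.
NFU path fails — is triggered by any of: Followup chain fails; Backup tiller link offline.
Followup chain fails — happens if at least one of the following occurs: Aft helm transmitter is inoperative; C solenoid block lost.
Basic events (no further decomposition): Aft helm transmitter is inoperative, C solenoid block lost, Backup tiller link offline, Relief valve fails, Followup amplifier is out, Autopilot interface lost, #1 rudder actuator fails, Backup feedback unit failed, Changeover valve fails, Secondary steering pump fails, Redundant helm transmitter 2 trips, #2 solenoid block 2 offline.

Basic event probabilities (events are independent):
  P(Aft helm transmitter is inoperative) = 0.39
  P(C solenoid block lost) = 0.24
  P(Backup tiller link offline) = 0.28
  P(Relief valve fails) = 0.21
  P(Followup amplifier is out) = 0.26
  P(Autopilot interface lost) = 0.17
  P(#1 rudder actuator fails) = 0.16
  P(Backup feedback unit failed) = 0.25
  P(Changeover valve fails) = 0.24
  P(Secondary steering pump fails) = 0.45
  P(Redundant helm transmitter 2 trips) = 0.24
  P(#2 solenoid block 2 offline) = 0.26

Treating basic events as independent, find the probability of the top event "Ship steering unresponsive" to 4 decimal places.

P(Followup chain fails) [OR] = 1 − (1−0.39) × (1−0.24) = 0.536400
P(NFU path fails) [OR] = 1 − (1−0.536400) × (1−0.28) = 0.666208
P(Starboard system lost) [OR] = 1 − (1−0.17) × (1−0.16) = 0.302800
P(Rudder loop lost) [AND] = 0.26 × 0.302800 × 0.25 × 0.24 = 0.004724
P(Pump set unavailable) [OR] = 1 − (1−0.21) × (1−0.004724) = 0.213732
P(Port system inoperative) [AND] = 0.213732 × 0.45 × 0.24 × 0.26 = 0.006002
P(Ship steering unresponsive) [OR] = 1 − (1−0.666208) × (1−0.006002) = 0.668211
Rounded to 4 decimal places: P(Ship steering unresponsive) ≈ 0.6682.

0.6682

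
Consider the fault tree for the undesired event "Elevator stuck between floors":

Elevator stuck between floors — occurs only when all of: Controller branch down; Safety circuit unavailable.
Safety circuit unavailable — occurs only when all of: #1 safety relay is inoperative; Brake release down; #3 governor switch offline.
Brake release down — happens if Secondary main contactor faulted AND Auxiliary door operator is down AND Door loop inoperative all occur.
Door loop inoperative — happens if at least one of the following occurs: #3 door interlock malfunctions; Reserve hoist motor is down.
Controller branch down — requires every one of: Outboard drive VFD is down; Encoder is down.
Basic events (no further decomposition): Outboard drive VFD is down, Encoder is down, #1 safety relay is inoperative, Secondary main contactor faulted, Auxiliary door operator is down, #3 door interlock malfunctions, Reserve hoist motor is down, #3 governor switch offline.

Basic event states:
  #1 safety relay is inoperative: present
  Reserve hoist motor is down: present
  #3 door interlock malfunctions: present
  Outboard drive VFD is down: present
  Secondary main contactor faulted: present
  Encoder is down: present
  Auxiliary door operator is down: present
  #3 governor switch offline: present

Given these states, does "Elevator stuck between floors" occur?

Yes

Controller branch down [AND]: Outboard drive VFD is down=occurs, Encoder is down=occurs → all inputs occur → occurs.
Door loop inoperative [OR]: #3 door interlock malfunctions=occurs, Reserve hoist motor is down=occurs → at least one input occurs → occurs.
Brake release down [AND]: Secondary main contactor faulted=occurs, Auxiliary door operator is down=occurs, Door loop inoperative=occurs → all inputs occur → occurs.
Safety circuit unavailable [AND]: #1 safety relay is inoperative=occurs, Brake release down=occurs, #3 governor switch offline=occurs → all inputs occur → occurs.
Elevator stuck between floors [AND]: Controller branch down=occurs, Safety circuit unavailable=occurs → all inputs occur → occurs.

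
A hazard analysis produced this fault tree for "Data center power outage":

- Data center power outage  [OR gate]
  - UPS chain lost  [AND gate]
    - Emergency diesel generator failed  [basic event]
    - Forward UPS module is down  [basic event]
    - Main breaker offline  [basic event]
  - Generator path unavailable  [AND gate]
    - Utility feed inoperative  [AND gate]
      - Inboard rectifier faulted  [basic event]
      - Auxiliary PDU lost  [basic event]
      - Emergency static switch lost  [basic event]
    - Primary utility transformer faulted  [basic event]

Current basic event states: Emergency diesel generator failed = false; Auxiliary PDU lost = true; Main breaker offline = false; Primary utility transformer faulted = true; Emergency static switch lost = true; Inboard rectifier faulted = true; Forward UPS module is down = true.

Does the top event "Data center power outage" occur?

Yes

UPS chain lost [AND]: Emergency diesel generator failed=not, Forward UPS module is down=occurs, Main breaker offline=not → not all inputs occur → does not occur.
Utility feed inoperative [AND]: Inboard rectifier faulted=occurs, Auxiliary PDU lost=occurs, Emergency static switch lost=occurs → all inputs occur → occurs.
Generator path unavailable [AND]: Utility feed inoperative=occurs, Primary utility transformer faulted=occurs → all inputs occur → occurs.
Data center power outage [OR]: UPS chain lost=not, Generator path unavailable=occurs → at least one input occurs → occurs.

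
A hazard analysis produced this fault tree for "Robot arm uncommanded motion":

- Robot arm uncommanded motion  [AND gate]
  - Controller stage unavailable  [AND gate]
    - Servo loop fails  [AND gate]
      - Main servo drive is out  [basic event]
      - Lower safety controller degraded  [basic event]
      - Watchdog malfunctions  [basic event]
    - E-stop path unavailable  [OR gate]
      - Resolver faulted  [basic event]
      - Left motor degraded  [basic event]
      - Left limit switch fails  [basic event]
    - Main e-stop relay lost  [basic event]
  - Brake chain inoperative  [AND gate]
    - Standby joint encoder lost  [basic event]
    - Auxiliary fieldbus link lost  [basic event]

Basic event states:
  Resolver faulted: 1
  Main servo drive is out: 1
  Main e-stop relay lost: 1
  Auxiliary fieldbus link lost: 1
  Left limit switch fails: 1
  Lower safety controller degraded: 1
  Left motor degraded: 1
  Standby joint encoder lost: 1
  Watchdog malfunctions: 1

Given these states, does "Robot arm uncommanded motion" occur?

Servo loop fails [AND]: Main servo drive is out=occurs, Lower safety controller degraded=occurs, Watchdog malfunctions=occurs → all inputs occur → occurs.
E-stop path unavailable [OR]: Resolver faulted=occurs, Left motor degraded=occurs, Left limit switch fails=occurs → at least one input occurs → occurs.
Controller stage unavailable [AND]: Servo loop fails=occurs, E-stop path unavailable=occurs, Main e-stop relay lost=occurs → all inputs occur → occurs.
Brake chain inoperative [AND]: Standby joint encoder lost=occurs, Auxiliary fieldbus link lost=occurs → all inputs occur → occurs.
Robot arm uncommanded motion [AND]: Controller stage unavailable=occurs, Brake chain inoperative=occurs → all inputs occur → occurs.

Yes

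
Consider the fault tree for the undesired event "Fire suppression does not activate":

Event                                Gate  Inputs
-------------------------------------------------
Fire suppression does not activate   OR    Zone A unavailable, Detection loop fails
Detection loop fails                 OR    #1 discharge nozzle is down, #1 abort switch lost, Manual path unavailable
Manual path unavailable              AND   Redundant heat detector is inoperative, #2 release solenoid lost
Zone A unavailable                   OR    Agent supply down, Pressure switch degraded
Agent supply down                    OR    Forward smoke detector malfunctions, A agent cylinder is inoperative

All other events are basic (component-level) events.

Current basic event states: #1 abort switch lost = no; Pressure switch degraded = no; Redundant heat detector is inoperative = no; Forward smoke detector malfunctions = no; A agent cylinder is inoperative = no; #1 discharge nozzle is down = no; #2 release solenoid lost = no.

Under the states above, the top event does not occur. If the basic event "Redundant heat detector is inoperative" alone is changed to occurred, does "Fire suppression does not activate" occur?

No

Counterfactual: set "Redundant heat detector is inoperative" to occurred.
Agent supply down [OR]: Forward smoke detector malfunctions=not, A agent cylinder is inoperative=not → no input occurs → does not occur.
Zone A unavailable [OR]: Agent supply down=not, Pressure switch degraded=not → no input occurs → does not occur.
Manual path unavailable [AND]: Redundant heat detector is inoperative=occurs, #2 release solenoid lost=not → not all inputs occur → does not occur.
Detection loop fails [OR]: #1 discharge nozzle is down=not, #1 abort switch lost=not, Manual path unavailable=not → no input occurs → does not occur.
Fire suppression does not activate [OR]: Zone A unavailable=not, Detection loop fails=not → no input occurs → does not occur.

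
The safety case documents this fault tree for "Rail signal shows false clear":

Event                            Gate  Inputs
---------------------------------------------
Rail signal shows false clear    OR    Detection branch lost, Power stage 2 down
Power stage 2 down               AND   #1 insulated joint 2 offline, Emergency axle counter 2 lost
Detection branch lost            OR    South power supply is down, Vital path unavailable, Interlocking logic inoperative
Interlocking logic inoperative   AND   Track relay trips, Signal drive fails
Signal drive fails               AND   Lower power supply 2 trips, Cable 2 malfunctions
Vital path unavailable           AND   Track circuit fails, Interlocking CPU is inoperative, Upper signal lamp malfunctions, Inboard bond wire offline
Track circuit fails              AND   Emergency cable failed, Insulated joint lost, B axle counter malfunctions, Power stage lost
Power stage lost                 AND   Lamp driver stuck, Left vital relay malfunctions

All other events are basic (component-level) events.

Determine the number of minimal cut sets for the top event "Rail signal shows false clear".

4

Power stage lost [AND]: one cut set from each child combined → 1 × 1 = 1 cut set(s).
Track circuit fails [AND]: one cut set from each child combined → 1 × 1 × 1 × 1 = 1 cut set(s).
Vital path unavailable [AND]: one cut set from each child combined → 1 × 1 × 1 × 1 = 1 cut set(s).
Signal drive fails [AND]: one cut set from each child combined → 1 × 1 = 1 cut set(s).
Interlocking logic inoperative [AND]: one cut set from each child combined → 1 × 1 = 1 cut set(s).
Detection branch lost [OR]: union of children's cut sets → 3 cut set(s).
Power stage 2 down [AND]: one cut set from each child combined → 1 × 1 = 1 cut set(s).
Rail signal shows false clear [OR]: union of children's cut sets → 4 cut set(s).
Minimal cut sets: {South power supply is down}; {B axle counter malfunctions, Emergency cable failed, Inboard bond wire offline, Insulated joint lost, Interlocking CPU is inoperative, Lamp driver stuck, Left vital relay malfunctions, Upper signal lamp malfunctions}; {Cable 2 malfunctions, Lower power supply 2 trips, Track relay trips}; {#1 insulated joint 2 offline, Emergency axle counter 2 lost}.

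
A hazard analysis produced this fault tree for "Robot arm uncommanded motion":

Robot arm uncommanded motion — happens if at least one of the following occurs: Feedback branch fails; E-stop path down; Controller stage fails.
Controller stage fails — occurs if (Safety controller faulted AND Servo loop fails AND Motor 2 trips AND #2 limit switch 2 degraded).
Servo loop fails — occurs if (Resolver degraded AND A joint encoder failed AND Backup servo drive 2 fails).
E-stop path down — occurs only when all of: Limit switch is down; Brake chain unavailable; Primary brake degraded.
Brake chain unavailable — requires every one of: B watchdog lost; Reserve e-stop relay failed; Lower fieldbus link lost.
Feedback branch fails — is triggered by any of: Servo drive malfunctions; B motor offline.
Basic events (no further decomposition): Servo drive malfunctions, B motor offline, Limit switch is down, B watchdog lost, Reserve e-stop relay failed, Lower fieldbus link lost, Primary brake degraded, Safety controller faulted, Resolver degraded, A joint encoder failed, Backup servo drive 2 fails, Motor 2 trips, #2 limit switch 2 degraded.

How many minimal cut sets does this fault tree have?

4

Feedback branch fails [OR]: union of children's cut sets → 2 cut set(s).
Brake chain unavailable [AND]: one cut set from each child combined → 1 × 1 × 1 = 1 cut set(s).
E-stop path down [AND]: one cut set from each child combined → 1 × 1 × 1 = 1 cut set(s).
Servo loop fails [AND]: one cut set from each child combined → 1 × 1 × 1 = 1 cut set(s).
Controller stage fails [AND]: one cut set from each child combined → 1 × 1 × 1 × 1 = 1 cut set(s).
Robot arm uncommanded motion [OR]: union of children's cut sets → 4 cut set(s).
Minimal cut sets: {Servo drive malfunctions}; {B motor offline}; {B watchdog lost, Limit switch is down, Lower fieldbus link lost, Primary brake degraded, Reserve e-stop relay failed}; {#2 limit switch 2 degraded, A joint encoder failed, Backup servo drive 2 fails, Motor 2 trips, Resolver degraded, Safety controller faulted}.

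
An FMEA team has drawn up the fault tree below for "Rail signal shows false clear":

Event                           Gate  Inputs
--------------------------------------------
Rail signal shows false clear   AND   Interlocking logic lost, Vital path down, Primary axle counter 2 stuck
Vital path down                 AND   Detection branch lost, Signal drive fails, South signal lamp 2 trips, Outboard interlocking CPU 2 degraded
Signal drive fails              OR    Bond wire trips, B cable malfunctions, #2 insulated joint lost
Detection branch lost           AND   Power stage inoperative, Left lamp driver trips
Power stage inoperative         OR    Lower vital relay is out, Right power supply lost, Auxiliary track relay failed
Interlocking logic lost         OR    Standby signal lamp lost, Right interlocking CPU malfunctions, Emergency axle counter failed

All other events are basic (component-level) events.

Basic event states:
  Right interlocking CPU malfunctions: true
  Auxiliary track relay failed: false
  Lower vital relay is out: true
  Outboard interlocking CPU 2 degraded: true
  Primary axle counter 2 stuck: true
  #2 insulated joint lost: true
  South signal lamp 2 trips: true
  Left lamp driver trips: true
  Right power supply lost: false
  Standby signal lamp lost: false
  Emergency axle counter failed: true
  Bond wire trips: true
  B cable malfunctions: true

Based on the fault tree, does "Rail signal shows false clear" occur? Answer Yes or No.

Yes

Interlocking logic lost [OR]: Standby signal lamp lost=not, Right interlocking CPU malfunctions=occurs, Emergency axle counter failed=occurs → at least one input occurs → occurs.
Power stage inoperative [OR]: Lower vital relay is out=occurs, Right power supply lost=not, Auxiliary track relay failed=not → at least one input occurs → occurs.
Detection branch lost [AND]: Power stage inoperative=occurs, Left lamp driver trips=occurs → all inputs occur → occurs.
Signal drive fails [OR]: Bond wire trips=occurs, B cable malfunctions=occurs, #2 insulated joint lost=occurs → at least one input occurs → occurs.
Vital path down [AND]: Detection branch lost=occurs, Signal drive fails=occurs, South signal lamp 2 trips=occurs, Outboard interlocking CPU 2 degraded=occurs → all inputs occur → occurs.
Rail signal shows false clear [AND]: Interlocking logic lost=occurs, Vital path down=occurs, Primary axle counter 2 stuck=occurs → all inputs occur → occurs.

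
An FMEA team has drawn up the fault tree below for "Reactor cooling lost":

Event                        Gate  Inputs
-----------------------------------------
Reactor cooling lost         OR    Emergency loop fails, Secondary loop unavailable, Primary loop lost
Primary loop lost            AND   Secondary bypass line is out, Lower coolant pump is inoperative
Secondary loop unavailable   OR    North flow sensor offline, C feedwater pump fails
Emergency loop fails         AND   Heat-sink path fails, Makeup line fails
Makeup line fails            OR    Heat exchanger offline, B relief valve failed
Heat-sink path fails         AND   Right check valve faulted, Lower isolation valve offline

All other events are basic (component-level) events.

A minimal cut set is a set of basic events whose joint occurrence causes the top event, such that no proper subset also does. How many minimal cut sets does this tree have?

Heat-sink path fails [AND]: one cut set from each child combined → 1 × 1 = 1 cut set(s).
Makeup line fails [OR]: union of children's cut sets → 2 cut set(s).
Emergency loop fails [AND]: one cut set from each child combined → 1 × 2 = 2 cut set(s).
Secondary loop unavailable [OR]: union of children's cut sets → 2 cut set(s).
Primary loop lost [AND]: one cut set from each child combined → 1 × 1 = 1 cut set(s).
Reactor cooling lost [OR]: union of children's cut sets → 5 cut set(s).
Minimal cut sets: {Heat exchanger offline, Lower isolation valve offline, Right check valve faulted}; {B relief valve failed, Lower isolation valve offline, Right check valve faulted}; {North flow sensor offline}; {C feedwater pump fails}; {Lower coolant pump is inoperative, Secondary bypass line is out}.

5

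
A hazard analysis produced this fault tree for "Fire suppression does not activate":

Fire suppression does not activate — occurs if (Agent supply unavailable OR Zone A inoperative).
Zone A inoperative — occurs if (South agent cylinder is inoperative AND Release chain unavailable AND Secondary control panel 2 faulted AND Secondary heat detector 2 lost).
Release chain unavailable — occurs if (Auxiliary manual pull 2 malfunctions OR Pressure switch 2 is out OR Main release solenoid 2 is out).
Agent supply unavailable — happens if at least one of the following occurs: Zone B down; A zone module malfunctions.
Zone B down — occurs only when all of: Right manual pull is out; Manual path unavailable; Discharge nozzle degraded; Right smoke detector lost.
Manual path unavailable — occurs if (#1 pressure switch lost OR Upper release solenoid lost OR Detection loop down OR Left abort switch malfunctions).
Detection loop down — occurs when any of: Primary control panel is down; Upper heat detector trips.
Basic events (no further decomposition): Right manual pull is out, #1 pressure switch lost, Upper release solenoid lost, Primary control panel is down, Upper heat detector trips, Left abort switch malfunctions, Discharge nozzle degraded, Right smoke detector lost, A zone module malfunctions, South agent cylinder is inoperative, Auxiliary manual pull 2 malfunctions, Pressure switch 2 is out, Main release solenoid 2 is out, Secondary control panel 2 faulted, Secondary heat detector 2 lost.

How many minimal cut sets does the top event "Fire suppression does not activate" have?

9

Detection loop down [OR]: union of children's cut sets → 2 cut set(s).
Manual path unavailable [OR]: union of children's cut sets → 5 cut set(s).
Zone B down [AND]: one cut set from each child combined → 1 × 5 × 1 × 1 = 5 cut set(s).
Agent supply unavailable [OR]: union of children's cut sets → 6 cut set(s).
Release chain unavailable [OR]: union of children's cut sets → 3 cut set(s).
Zone A inoperative [AND]: one cut set from each child combined → 1 × 3 × 1 × 1 = 3 cut set(s).
Fire suppression does not activate [OR]: union of children's cut sets → 9 cut set(s).
Minimal cut sets: {#1 pressure switch lost, Discharge nozzle degraded, Right manual pull is out, Right smoke detector lost}; {Discharge nozzle degraded, Right manual pull is out, Right smoke detector lost, Upper release solenoid lost}; {Discharge nozzle degraded, Primary control panel is down, Right manual pull is out, Right smoke detector lost}; {Discharge nozzle degraded, Right manual pull is out, Right smoke detector lost, Upper heat detector trips}; {Discharge nozzle degraded, Left abort switch malfunctions, Right manual pull is out, Right smoke detector lost}; {A zone module malfunctions}; {Auxiliary manual pull 2 malfunctions, Secondary control panel 2 faulted, Secondary heat detector 2 lost, South agent cylinder is inoperative}; {Pressure switch 2 is out, Secondary control panel 2 faulted, Secondary heat detector 2 lost, South agent cylinder is inoperative}; {Main release solenoid 2 is out, Secondary control panel 2 faulted, Secondary heat detector 2 lost, South agent cylinder is inoperative}.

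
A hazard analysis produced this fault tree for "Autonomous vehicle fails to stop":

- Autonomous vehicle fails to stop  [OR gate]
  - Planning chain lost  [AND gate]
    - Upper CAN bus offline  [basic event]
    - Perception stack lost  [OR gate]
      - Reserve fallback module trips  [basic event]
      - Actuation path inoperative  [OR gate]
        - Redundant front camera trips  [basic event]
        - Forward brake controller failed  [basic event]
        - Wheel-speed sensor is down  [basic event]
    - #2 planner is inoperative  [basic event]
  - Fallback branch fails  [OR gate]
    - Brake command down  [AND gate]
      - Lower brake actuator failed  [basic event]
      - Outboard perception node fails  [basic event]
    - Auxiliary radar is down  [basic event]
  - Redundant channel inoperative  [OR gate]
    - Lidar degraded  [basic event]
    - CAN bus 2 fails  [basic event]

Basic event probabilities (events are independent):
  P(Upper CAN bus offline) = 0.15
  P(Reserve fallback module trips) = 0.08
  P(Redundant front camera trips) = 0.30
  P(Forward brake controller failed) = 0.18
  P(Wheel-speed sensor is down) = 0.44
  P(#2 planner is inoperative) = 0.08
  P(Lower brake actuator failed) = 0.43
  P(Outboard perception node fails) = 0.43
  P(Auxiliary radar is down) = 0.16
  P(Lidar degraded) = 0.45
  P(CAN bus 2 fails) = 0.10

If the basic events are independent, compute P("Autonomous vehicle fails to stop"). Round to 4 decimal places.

P(Actuation path inoperative) [OR] = 1 − (1−0.30) × (1−0.18) × (1−0.44) = 0.678560
P(Perception stack lost) [OR] = 1 − (1−0.08) × (1−0.678560) = 0.704275
P(Planning chain lost) [AND] = 0.15 × 0.704275 × 0.08 = 0.008451
P(Brake command down) [AND] = 0.43 × 0.43 = 0.184900
P(Fallback branch fails) [OR] = 1 − (1−0.184900) × (1−0.16) = 0.315316
P(Redundant channel inoperative) [OR] = 1 − (1−0.45) × (1−0.10) = 0.505000
P(Autonomous vehicle fails to stop) [OR] = 1 − (1−0.008451) × (1−0.315316) × (1−0.505000) = 0.663946
Rounded to 4 decimal places: P(Autonomous vehicle fails to stop) ≈ 0.6639.

0.6639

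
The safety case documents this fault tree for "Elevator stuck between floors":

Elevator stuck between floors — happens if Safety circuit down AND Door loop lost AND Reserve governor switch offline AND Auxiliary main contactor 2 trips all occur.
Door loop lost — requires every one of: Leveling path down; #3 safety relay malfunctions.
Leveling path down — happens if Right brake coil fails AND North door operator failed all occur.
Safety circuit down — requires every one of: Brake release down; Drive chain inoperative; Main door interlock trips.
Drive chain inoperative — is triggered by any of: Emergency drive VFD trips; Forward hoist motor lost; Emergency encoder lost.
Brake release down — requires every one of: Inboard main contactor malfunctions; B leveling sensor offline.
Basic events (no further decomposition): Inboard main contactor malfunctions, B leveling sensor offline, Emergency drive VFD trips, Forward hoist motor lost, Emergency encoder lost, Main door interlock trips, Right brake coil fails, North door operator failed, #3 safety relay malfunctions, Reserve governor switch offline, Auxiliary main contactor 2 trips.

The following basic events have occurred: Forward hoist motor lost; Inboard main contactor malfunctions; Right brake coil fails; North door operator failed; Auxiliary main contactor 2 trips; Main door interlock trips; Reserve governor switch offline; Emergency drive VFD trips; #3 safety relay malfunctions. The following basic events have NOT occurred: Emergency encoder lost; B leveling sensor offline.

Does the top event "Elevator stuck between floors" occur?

No

Brake release down [AND]: Inboard main contactor malfunctions=occurs, B leveling sensor offline=not → not all inputs occur → does not occur.
Drive chain inoperative [OR]: Emergency drive VFD trips=occurs, Forward hoist motor lost=occurs, Emergency encoder lost=not → at least one input occurs → occurs.
Safety circuit down [AND]: Brake release down=not, Drive chain inoperative=occurs, Main door interlock trips=occurs → not all inputs occur → does not occur.
Leveling path down [AND]: Right brake coil fails=occurs, North door operator failed=occurs → all inputs occur → occurs.
Door loop lost [AND]: Leveling path down=occurs, #3 safety relay malfunctions=occurs → all inputs occur → occurs.
Elevator stuck between floors [AND]: Safety circuit down=not, Door loop lost=occurs, Reserve governor switch offline=occurs, Auxiliary main contactor 2 trips=occurs → not all inputs occur → does not occur.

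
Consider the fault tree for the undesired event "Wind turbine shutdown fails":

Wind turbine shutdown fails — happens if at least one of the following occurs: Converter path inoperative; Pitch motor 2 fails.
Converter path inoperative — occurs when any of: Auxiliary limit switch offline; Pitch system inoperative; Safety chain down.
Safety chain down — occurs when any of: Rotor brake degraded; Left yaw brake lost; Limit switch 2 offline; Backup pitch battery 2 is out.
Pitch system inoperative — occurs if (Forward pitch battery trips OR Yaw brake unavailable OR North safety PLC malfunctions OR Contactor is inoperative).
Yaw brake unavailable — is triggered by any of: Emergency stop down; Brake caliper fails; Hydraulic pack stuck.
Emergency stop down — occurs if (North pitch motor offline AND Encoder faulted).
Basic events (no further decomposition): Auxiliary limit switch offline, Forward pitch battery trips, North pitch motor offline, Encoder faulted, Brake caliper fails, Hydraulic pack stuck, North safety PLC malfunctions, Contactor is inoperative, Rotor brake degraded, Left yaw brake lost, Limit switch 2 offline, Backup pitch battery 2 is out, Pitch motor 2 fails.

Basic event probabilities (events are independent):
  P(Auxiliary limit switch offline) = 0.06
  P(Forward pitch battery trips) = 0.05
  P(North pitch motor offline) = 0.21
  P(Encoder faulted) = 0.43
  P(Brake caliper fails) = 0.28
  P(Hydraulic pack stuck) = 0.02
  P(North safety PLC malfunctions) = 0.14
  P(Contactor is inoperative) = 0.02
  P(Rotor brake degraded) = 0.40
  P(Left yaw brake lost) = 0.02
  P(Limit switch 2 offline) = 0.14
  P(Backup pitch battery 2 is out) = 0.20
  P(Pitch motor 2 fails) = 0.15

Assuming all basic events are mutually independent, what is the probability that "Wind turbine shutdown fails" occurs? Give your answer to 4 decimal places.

P(Emergency stop down) [AND] = 0.21 × 0.43 = 0.090300
P(Yaw brake unavailable) [OR] = 1 − (1−0.090300) × (1−0.28) × (1−0.02) = 0.358116
P(Pitch system inoperative) [OR] = 1 − (1−0.05) × (1−0.358116) × (1−0.14) × (1−0.02) = 0.486069
P(Safety chain down) [OR] = 1 − (1−0.40) × (1−0.02) × (1−0.14) × (1−0.20) = 0.595456
P(Converter path inoperative) [OR] = 1 − (1−0.06) × (1−0.486069) × (1−0.595456) = 0.804567
P(Wind turbine shutdown fails) [OR] = 1 − (1−0.804567) × (1−0.15) = 0.833882
Rounded to 4 decimal places: P(Wind turbine shutdown fails) ≈ 0.8339.

0.8339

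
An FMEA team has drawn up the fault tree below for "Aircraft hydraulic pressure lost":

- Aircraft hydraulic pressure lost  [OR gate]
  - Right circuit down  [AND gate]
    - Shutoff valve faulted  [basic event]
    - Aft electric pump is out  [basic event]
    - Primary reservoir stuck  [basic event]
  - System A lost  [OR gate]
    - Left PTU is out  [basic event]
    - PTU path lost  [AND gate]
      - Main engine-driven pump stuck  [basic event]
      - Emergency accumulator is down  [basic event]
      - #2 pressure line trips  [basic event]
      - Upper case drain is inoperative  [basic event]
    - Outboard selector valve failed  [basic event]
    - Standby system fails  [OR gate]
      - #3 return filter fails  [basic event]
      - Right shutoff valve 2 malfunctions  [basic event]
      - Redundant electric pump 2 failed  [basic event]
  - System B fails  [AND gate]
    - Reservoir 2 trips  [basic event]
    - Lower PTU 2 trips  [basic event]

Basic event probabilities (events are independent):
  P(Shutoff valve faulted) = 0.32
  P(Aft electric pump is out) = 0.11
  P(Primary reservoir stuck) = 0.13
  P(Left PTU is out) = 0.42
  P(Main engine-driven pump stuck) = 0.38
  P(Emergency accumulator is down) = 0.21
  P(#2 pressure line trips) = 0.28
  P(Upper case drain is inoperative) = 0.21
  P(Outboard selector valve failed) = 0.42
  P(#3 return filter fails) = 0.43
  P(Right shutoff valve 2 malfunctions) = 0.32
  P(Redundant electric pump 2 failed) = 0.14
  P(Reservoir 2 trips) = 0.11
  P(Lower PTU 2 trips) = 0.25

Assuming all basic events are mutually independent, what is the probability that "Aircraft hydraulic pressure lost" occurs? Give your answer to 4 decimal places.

P(Right circuit down) [AND] = 0.32 × 0.11 × 0.13 = 0.004576
P(PTU path lost) [AND] = 0.38 × 0.21 × 0.28 × 0.21 = 0.004692
P(Standby system fails) [OR] = 1 − (1−0.43) × (1−0.32) × (1−0.14) = 0.666664
P(System A lost) [OR] = 1 − (1−0.42) × (1−0.004692) × (1−0.42) × (1−0.666664) = 0.888392
P(System B fails) [AND] = 0.11 × 0.25 = 0.027500
P(Aircraft hydraulic pressure lost) [OR] = 1 − (1−0.004576) × (1−0.888392) × (1−0.027500) = 0.891958
Rounded to 4 decimal places: P(Aircraft hydraulic pressure lost) ≈ 0.8920.

0.8920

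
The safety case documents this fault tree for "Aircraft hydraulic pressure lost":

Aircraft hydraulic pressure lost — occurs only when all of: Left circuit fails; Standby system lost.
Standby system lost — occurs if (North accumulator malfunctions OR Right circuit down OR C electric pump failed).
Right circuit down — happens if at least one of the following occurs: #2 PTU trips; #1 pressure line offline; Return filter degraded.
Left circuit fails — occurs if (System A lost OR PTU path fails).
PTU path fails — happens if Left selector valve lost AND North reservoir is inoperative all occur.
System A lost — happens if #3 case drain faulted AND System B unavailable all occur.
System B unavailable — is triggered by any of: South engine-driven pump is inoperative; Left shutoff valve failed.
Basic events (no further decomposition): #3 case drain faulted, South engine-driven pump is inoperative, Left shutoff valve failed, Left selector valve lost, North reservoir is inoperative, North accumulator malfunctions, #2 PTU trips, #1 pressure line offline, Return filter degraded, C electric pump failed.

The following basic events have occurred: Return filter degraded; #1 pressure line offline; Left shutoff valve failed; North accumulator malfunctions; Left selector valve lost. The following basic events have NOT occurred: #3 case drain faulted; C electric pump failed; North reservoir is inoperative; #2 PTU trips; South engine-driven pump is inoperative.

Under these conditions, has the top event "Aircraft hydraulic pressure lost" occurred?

System B unavailable [OR]: South engine-driven pump is inoperative=not, Left shutoff valve failed=occurs → at least one input occurs → occurs.
System A lost [AND]: #3 case drain faulted=not, System B unavailable=occurs → not all inputs occur → does not occur.
PTU path fails [AND]: Left selector valve lost=occurs, North reservoir is inoperative=not → not all inputs occur → does not occur.
Left circuit fails [OR]: System A lost=not, PTU path fails=not → no input occurs → does not occur.
Right circuit down [OR]: #2 PTU trips=not, #1 pressure line offline=occurs, Return filter degraded=occurs → at least one input occurs → occurs.
Standby system lost [OR]: North accumulator malfunctions=occurs, Right circuit down=occurs, C electric pump failed=not → at least one input occurs → occurs.
Aircraft hydraulic pressure lost [AND]: Left circuit fails=not, Standby system lost=occurs → not all inputs occur → does not occur.

No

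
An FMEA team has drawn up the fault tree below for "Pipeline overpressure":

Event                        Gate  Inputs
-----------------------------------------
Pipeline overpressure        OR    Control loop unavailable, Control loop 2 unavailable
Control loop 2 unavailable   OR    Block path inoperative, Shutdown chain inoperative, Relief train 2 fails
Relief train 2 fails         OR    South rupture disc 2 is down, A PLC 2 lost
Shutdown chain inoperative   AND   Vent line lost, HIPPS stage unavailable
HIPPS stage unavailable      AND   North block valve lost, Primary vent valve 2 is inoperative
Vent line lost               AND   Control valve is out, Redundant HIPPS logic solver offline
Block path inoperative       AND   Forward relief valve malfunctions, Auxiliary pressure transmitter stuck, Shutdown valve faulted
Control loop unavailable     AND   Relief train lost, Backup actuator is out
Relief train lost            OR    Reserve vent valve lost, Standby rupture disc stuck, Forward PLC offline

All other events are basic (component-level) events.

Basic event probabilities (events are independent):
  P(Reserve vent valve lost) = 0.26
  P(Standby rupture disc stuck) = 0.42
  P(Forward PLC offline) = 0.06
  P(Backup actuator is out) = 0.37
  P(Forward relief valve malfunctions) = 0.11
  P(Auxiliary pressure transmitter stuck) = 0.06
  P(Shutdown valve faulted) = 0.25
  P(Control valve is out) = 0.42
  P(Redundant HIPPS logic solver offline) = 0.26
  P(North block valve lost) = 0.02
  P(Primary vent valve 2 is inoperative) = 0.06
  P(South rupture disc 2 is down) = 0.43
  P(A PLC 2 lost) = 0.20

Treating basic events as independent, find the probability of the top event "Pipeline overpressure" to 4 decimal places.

P(Relief train lost) [OR] = 1 − (1−0.26) × (1−0.42) × (1−0.06) = 0.596552
P(Control loop unavailable) [AND] = 0.596552 × 0.37 = 0.220724
P(Block path inoperative) [AND] = 0.11 × 0.06 × 0.25 = 0.001650
P(Vent line lost) [AND] = 0.42 × 0.26 = 0.109200
P(HIPPS stage unavailable) [AND] = 0.02 × 0.06 = 0.001200
P(Shutdown chain inoperative) [AND] = 0.109200 × 0.001200 = 0.000131
P(Relief train 2 fails) [OR] = 1 − (1−0.43) × (1−0.20) = 0.544000
P(Control loop 2 unavailable) [OR] = 1 − (1−0.001650) × (1−0.000131) × (1−0.544000) = 0.544812
P(Pipeline overpressure) [OR] = 1 − (1−0.220724) × (1−0.544812) = 0.645283
Rounded to 4 decimal places: P(Pipeline overpressure) ≈ 0.6453.

0.6453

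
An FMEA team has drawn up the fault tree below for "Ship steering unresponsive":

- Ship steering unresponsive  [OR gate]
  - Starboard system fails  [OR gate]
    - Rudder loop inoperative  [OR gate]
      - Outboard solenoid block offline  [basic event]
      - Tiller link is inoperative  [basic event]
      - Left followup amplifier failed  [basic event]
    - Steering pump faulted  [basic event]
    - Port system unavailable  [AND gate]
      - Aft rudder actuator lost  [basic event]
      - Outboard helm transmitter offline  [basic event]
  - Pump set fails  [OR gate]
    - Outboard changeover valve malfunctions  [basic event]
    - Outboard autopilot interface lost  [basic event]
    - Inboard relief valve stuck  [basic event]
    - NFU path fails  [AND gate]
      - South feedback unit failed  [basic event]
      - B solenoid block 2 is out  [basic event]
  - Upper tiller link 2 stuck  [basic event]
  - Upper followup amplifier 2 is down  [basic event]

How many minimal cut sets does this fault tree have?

Rudder loop inoperative [OR]: union of children's cut sets → 3 cut set(s).
Port system unavailable [AND]: one cut set from each child combined → 1 × 1 = 1 cut set(s).
Starboard system fails [OR]: union of children's cut sets → 5 cut set(s).
NFU path fails [AND]: one cut set from each child combined → 1 × 1 = 1 cut set(s).
Pump set fails [OR]: union of children's cut sets → 4 cut set(s).
Ship steering unresponsive [OR]: union of children's cut sets → 11 cut set(s).

11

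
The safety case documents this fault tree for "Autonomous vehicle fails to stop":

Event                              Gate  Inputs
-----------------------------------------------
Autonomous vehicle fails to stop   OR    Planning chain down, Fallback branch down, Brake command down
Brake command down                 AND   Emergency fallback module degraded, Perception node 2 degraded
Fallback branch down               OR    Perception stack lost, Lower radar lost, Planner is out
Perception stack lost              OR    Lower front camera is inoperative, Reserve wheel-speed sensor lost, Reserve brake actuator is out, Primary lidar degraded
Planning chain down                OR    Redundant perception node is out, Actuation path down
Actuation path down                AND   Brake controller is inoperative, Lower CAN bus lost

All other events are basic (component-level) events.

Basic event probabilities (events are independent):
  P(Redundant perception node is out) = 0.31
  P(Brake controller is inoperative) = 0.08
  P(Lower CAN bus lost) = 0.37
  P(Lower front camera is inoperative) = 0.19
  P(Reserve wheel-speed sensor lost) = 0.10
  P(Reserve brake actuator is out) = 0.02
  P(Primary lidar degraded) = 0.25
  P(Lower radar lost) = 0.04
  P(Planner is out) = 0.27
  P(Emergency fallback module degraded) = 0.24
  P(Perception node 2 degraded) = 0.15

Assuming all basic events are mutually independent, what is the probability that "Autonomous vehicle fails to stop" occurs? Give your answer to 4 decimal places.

P(Actuation path down) [AND] = 0.08 × 0.37 = 0.029600
P(Planning chain down) [OR] = 1 − (1−0.31) × (1−0.029600) = 0.330424
P(Perception stack lost) [OR] = 1 − (1−0.19) × (1−0.10) × (1−0.02) × (1−0.25) = 0.464185
P(Fallback branch down) [OR] = 1 − (1−0.464185) × (1−0.04) × (1−0.27) = 0.624501
P(Brake command down) [AND] = 0.24 × 0.15 = 0.036000
P(Autonomous vehicle fails to stop) [OR] = 1 − (1−0.330424) × (1−0.624501) × (1−0.036000) = 0.757626
Rounded to 4 decimal places: P(Autonomous vehicle fails to stop) ≈ 0.7576.

0.7576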